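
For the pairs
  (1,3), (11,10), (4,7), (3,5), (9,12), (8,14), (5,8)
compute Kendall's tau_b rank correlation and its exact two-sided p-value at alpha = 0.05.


Step 1: Enumerate the 21 unordered pairs (i,j) with i<j and classify each by sign(x_j-x_i) * sign(y_j-y_i).
  (1,2):dx=+10,dy=+7->C; (1,3):dx=+3,dy=+4->C; (1,4):dx=+2,dy=+2->C; (1,5):dx=+8,dy=+9->C
  (1,6):dx=+7,dy=+11->C; (1,7):dx=+4,dy=+5->C; (2,3):dx=-7,dy=-3->C; (2,4):dx=-8,dy=-5->C
  (2,5):dx=-2,dy=+2->D; (2,6):dx=-3,dy=+4->D; (2,7):dx=-6,dy=-2->C; (3,4):dx=-1,dy=-2->C
  (3,5):dx=+5,dy=+5->C; (3,6):dx=+4,dy=+7->C; (3,7):dx=+1,dy=+1->C; (4,5):dx=+6,dy=+7->C
  (4,6):dx=+5,dy=+9->C; (4,7):dx=+2,dy=+3->C; (5,6):dx=-1,dy=+2->D; (5,7):dx=-4,dy=-4->C
  (6,7):dx=-3,dy=-6->C
Step 2: C = 18, D = 3, total pairs = 21.
Step 3: tau = (C - D)/(n(n-1)/2) = (18 - 3)/21 = 0.714286.
Step 4: Exact two-sided p-value (enumerate n! = 5040 permutations of y under H0): p = 0.030159.
Step 5: alpha = 0.05. reject H0.

tau_b = 0.7143 (C=18, D=3), p = 0.030159, reject H0.


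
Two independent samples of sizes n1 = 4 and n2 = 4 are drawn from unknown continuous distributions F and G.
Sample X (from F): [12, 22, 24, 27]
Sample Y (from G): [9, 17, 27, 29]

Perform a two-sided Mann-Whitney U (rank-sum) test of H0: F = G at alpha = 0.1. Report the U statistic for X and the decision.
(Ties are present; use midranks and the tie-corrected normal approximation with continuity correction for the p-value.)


Step 1: Combine and sort all 8 observations; assign midranks.
sorted (value, group): (9,Y), (12,X), (17,Y), (22,X), (24,X), (27,X), (27,Y), (29,Y)
ranks: 9->1, 12->2, 17->3, 22->4, 24->5, 27->6.5, 27->6.5, 29->8
Step 2: Rank sum for X: R1 = 2 + 4 + 5 + 6.5 = 17.5.
Step 3: U_X = R1 - n1(n1+1)/2 = 17.5 - 4*5/2 = 17.5 - 10 = 7.5.
       U_Y = n1*n2 - U_X = 16 - 7.5 = 8.5.
Step 4: Ties are present, so use the tie-corrected normal approximation (with continuity correction) for the p-value.
Step 5: p-value = 1.000000; compare to alpha = 0.1. fail to reject H0.

U_X = 7.5, p = 1.000000, fail to reject H0 at alpha = 0.1.


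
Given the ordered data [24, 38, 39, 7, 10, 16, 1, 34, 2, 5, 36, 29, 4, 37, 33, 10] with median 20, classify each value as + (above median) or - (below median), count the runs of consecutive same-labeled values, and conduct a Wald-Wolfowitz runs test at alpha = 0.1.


Step 1: Compute median = 20; label A = above, B = below.
Labels in order: AAABBBBABBAABAAB  (n_A = 8, n_B = 8)
Step 2: Count runs R = 8.
Step 3: Under H0 (random ordering), E[R] = 2*n_A*n_B/(n_A+n_B) + 1 = 2*8*8/16 + 1 = 9.0000.
        Var[R] = 2*n_A*n_B*(2*n_A*n_B - n_A - n_B) / ((n_A+n_B)^2 * (n_A+n_B-1)) = 14336/3840 = 3.7333.
        SD[R] = 1.9322.
Step 4: Continuity-corrected z = (R + 0.5 - E[R]) / SD[R] = (8 + 0.5 - 9.0000) / 1.9322 = -0.2588.
Step 5: Two-sided p-value via normal approximation = 2*(1 - Phi(|z|)) = 0.795809.
Step 6: alpha = 0.1. fail to reject H0.

R = 8, z = -0.2588, p = 0.795809, fail to reject H0.


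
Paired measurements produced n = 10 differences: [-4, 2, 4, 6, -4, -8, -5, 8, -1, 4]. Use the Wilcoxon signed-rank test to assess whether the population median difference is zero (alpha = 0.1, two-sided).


Step 1: Drop any zero differences (none here) and take |d_i|.
|d| = [4, 2, 4, 6, 4, 8, 5, 8, 1, 4]
Step 2: Midrank |d_i| (ties get averaged ranks).
ranks: |4|->4.5, |2|->2, |4|->4.5, |6|->8, |4|->4.5, |8|->9.5, |5|->7, |8|->9.5, |1|->1, |4|->4.5
Step 3: Attach original signs; sum ranks with positive sign and with negative sign.
W+ = 2 + 4.5 + 8 + 9.5 + 4.5 = 28.5
W- = 4.5 + 4.5 + 9.5 + 7 + 1 = 26.5
(Check: W+ + W- = 55 should equal n(n+1)/2 = 55.)
Step 4: Test statistic W = min(W+, W-) = 26.5.
Step 5: Ties in |d|, so use the tie-corrected normal approximation.
        E[W] = n(n+1)/4 = 10*11/4 = 27.5.
        Tie groups: |d|=4 (t=4), |d|=8 (t=2); sum(t^3 - t) = 66.
        Var[W] = n(n+1)(2n+1)/24 - sum(t^3-t)/48 = 2310/24 - 66/48 = 94.875.
        z = (W - E[W]) / sqrt(Var[W]) = (26.5 - 27.5) / 9.7404 = -0.1027.
        Two-sided p = 2*Phi(z) = 0.918229.
Step 6: alpha = 0.1. fail to reject H0.

W+ = 28.5, W- = 26.5, W = min = 26.5, p = 0.918229, fail to reject H0.


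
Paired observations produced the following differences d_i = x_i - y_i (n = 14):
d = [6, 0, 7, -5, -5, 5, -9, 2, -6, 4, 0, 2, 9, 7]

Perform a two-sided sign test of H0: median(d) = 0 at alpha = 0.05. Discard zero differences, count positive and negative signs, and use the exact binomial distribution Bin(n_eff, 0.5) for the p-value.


Step 1: Discard zero differences. Original n = 14; n_eff = number of nonzero differences = 12.
Nonzero differences (with sign): +6, +7, -5, -5, +5, -9, +2, -6, +4, +2, +9, +7
Step 2: Count signs: positive = 8, negative = 4.
Step 3: Under H0: P(positive) = 0.5, so the number of positives S ~ Bin(12, 0.5).
Step 4: Two-sided exact p-value = sum of Bin(12,0.5) probabilities at or below the observed probability = 0.387695.
Step 5: alpha = 0.05. fail to reject H0.

n_eff = 12, pos = 8, neg = 4, p = 0.387695, fail to reject H0.


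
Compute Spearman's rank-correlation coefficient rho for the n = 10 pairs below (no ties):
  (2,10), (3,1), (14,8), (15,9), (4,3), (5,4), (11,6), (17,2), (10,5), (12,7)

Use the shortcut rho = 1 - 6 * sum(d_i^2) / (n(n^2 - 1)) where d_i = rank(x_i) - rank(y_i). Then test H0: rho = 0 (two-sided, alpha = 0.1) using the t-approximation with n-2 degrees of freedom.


Step 1: Rank x and y separately (midranks; no ties here).
rank(x): 2->1, 3->2, 14->8, 15->9, 4->3, 5->4, 11->6, 17->10, 10->5, 12->7
rank(y): 10->10, 1->1, 8->8, 9->9, 3->3, 4->4, 6->6, 2->2, 5->5, 7->7
Step 2: d_i = R_x(i) - R_y(i); compute d_i^2.
  (1-10)^2=81, (2-1)^2=1, (8-8)^2=0, (9-9)^2=0, (3-3)^2=0, (4-4)^2=0, (6-6)^2=0, (10-2)^2=64, (5-5)^2=0, (7-7)^2=0
sum(d^2) = 146.
Step 3: rho = 1 - 6*146 / (10*(10^2 - 1)) = 1 - 876/990 = 0.115152.
Step 4: Under H0, t = rho * sqrt((n-2)/(1-rho^2)) = 0.3279 ~ t(8).
Step 5: Two-sided p-value from the t-distribution with 8 df = 0.751420.
Step 6: alpha = 0.1. fail to reject H0.

rho = 0.1152, p = 0.751420, fail to reject H0 at alpha = 0.1.


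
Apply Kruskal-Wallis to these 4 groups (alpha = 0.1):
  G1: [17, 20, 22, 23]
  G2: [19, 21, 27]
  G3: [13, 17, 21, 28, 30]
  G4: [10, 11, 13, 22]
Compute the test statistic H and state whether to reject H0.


Step 1: Combine all N = 16 observations and assign midranks.
sorted (value, group, rank): (10,G4,1), (11,G4,2), (13,G3,3.5), (13,G4,3.5), (17,G1,5.5), (17,G3,5.5), (19,G2,7), (20,G1,8), (21,G2,9.5), (21,G3,9.5), (22,G1,11.5), (22,G4,11.5), (23,G1,13), (27,G2,14), (28,G3,15), (30,G3,16)
Step 2: Sum ranks within each group.
R_1 = 38 (n_1 = 4)
R_2 = 30.5 (n_2 = 3)
R_3 = 49.5 (n_3 = 5)
R_4 = 18 (n_4 = 4)
Step 3: H = 12/(N(N+1)) * sum(R_i^2/n_i) - 3(N+1)
     = 12/(16*17) * (38^2/4 + 30.5^2/3 + 49.5^2/5 + 18^2/4) - 3*17
     = 0.044118 * 1242.13 - 51
     = 3.800000.
Step 4: Ties present; correction factor C = 1 - 24/(16^3 - 16) = 0.994118. Corrected H = 3.800000 / 0.994118 = 3.822485.
Step 5: Under H0, H ~ chi^2(3); p-value = 0.281282.
Step 6: alpha = 0.1. fail to reject H0.

H = 3.8225, df = 3, p = 0.281282, fail to reject H0.


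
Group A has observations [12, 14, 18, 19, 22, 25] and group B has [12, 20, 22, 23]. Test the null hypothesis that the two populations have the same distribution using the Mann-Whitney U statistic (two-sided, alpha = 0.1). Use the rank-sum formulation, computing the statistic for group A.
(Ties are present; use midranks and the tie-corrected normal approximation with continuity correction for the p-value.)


Step 1: Combine and sort all 10 observations; assign midranks.
sorted (value, group): (12,X), (12,Y), (14,X), (18,X), (19,X), (20,Y), (22,X), (22,Y), (23,Y), (25,X)
ranks: 12->1.5, 12->1.5, 14->3, 18->4, 19->5, 20->6, 22->7.5, 22->7.5, 23->9, 25->10
Step 2: Rank sum for X: R1 = 1.5 + 3 + 4 + 5 + 7.5 + 10 = 31.
Step 3: U_X = R1 - n1(n1+1)/2 = 31 - 6*7/2 = 31 - 21 = 10.
       U_Y = n1*n2 - U_X = 24 - 10 = 14.
Step 4: Ties are present, so use the tie-corrected normal approximation (with continuity correction) for the p-value.
Step 5: p-value = 0.747637; compare to alpha = 0.1. fail to reject H0.

U_X = 10, p = 0.747637, fail to reject H0 at alpha = 0.1.


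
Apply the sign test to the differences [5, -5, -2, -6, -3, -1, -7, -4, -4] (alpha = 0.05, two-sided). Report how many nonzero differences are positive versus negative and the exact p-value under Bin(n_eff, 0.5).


Step 1: Discard zero differences. Original n = 9; n_eff = number of nonzero differences = 9.
Nonzero differences (with sign): +5, -5, -2, -6, -3, -1, -7, -4, -4
Step 2: Count signs: positive = 1, negative = 8.
Step 3: Under H0: P(positive) = 0.5, so the number of positives S ~ Bin(9, 0.5).
Step 4: Two-sided exact p-value = sum of Bin(9,0.5) probabilities at or below the observed probability = 0.039062.
Step 5: alpha = 0.05. reject H0.

n_eff = 9, pos = 1, neg = 8, p = 0.039062, reject H0.


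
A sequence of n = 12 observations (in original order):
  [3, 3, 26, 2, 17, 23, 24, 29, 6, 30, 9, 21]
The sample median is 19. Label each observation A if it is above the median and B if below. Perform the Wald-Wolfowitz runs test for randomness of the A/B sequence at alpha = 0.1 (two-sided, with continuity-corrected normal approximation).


Step 1: Compute median = 19; label A = above, B = below.
Labels in order: BBABBAAABABA  (n_A = 6, n_B = 6)
Step 2: Count runs R = 8.
Step 3: Under H0 (random ordering), E[R] = 2*n_A*n_B/(n_A+n_B) + 1 = 2*6*6/12 + 1 = 7.0000.
        Var[R] = 2*n_A*n_B*(2*n_A*n_B - n_A - n_B) / ((n_A+n_B)^2 * (n_A+n_B-1)) = 4320/1584 = 2.7273.
        SD[R] = 1.6514.
Step 4: Continuity-corrected z = (R - 0.5 - E[R]) / SD[R] = (8 - 0.5 - 7.0000) / 1.6514 = 0.3028.
Step 5: Two-sided p-value via normal approximation = 2*(1 - Phi(|z|)) = 0.762069.
Step 6: alpha = 0.1. fail to reject H0.

R = 8, z = 0.3028, p = 0.762069, fail to reject H0.


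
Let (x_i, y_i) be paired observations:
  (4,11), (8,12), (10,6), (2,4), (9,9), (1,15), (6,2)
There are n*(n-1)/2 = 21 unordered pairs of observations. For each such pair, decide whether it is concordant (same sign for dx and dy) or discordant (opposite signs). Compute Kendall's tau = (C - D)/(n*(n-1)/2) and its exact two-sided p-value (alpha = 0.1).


Step 1: Enumerate the 21 unordered pairs (i,j) with i<j and classify each by sign(x_j-x_i) * sign(y_j-y_i).
  (1,2):dx=+4,dy=+1->C; (1,3):dx=+6,dy=-5->D; (1,4):dx=-2,dy=-7->C; (1,5):dx=+5,dy=-2->D
  (1,6):dx=-3,dy=+4->D; (1,7):dx=+2,dy=-9->D; (2,3):dx=+2,dy=-6->D; (2,4):dx=-6,dy=-8->C
  (2,5):dx=+1,dy=-3->D; (2,6):dx=-7,dy=+3->D; (2,7):dx=-2,dy=-10->C; (3,4):dx=-8,dy=-2->C
  (3,5):dx=-1,dy=+3->D; (3,6):dx=-9,dy=+9->D; (3,7):dx=-4,dy=-4->C; (4,5):dx=+7,dy=+5->C
  (4,6):dx=-1,dy=+11->D; (4,7):dx=+4,dy=-2->D; (5,6):dx=-8,dy=+6->D; (5,7):dx=-3,dy=-7->C
  (6,7):dx=+5,dy=-13->D
Step 2: C = 8, D = 13, total pairs = 21.
Step 3: tau = (C - D)/(n(n-1)/2) = (8 - 13)/21 = -0.238095.
Step 4: Exact two-sided p-value (enumerate n! = 5040 permutations of y under H0): p = 0.561905.
Step 5: alpha = 0.1. fail to reject H0.

tau_b = -0.2381 (C=8, D=13), p = 0.561905, fail to reject H0.


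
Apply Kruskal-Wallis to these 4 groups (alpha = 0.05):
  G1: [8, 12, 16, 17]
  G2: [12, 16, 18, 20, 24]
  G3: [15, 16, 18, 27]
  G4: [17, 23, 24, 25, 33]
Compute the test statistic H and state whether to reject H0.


Step 1: Combine all N = 18 observations and assign midranks.
sorted (value, group, rank): (8,G1,1), (12,G1,2.5), (12,G2,2.5), (15,G3,4), (16,G1,6), (16,G2,6), (16,G3,6), (17,G1,8.5), (17,G4,8.5), (18,G2,10.5), (18,G3,10.5), (20,G2,12), (23,G4,13), (24,G2,14.5), (24,G4,14.5), (25,G4,16), (27,G3,17), (33,G4,18)
Step 2: Sum ranks within each group.
R_1 = 18 (n_1 = 4)
R_2 = 45.5 (n_2 = 5)
R_3 = 37.5 (n_3 = 4)
R_4 = 70 (n_4 = 5)
Step 3: H = 12/(N(N+1)) * sum(R_i^2/n_i) - 3(N+1)
     = 12/(18*19) * (18^2/4 + 45.5^2/5 + 37.5^2/4 + 70^2/5) - 3*19
     = 0.035088 * 1826.61 - 57
     = 7.091667.
Step 4: Ties present; correction factor C = 1 - 48/(18^3 - 18) = 0.991744. Corrected H = 7.091667 / 0.991744 = 7.150702.
Step 5: Under H0, H ~ chi^2(3); p-value = 0.067246.
Step 6: alpha = 0.05. fail to reject H0.

H = 7.1507, df = 3, p = 0.067246, fail to reject H0.


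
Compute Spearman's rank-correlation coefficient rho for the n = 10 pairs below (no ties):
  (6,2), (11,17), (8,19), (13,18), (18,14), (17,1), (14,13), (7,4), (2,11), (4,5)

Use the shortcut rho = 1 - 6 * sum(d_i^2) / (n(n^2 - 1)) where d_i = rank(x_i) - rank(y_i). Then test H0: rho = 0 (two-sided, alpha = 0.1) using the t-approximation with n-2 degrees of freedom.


Step 1: Rank x and y separately (midranks; no ties here).
rank(x): 6->3, 11->6, 8->5, 13->7, 18->10, 17->9, 14->8, 7->4, 2->1, 4->2
rank(y): 2->2, 17->8, 19->10, 18->9, 14->7, 1->1, 13->6, 4->3, 11->5, 5->4
Step 2: d_i = R_x(i) - R_y(i); compute d_i^2.
  (3-2)^2=1, (6-8)^2=4, (5-10)^2=25, (7-9)^2=4, (10-7)^2=9, (9-1)^2=64, (8-6)^2=4, (4-3)^2=1, (1-5)^2=16, (2-4)^2=4
sum(d^2) = 132.
Step 3: rho = 1 - 6*132 / (10*(10^2 - 1)) = 1 - 792/990 = 0.200000.
Step 4: Under H0, t = rho * sqrt((n-2)/(1-rho^2)) = 0.5774 ~ t(8).
Step 5: Two-sided p-value from the t-distribution with 8 df = 0.579584.
Step 6: alpha = 0.1. fail to reject H0.

rho = 0.2000, p = 0.579584, fail to reject H0 at alpha = 0.1.


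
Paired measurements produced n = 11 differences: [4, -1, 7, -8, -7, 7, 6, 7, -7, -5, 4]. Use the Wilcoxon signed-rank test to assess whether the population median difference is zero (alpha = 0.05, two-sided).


Step 1: Drop any zero differences (none here) and take |d_i|.
|d| = [4, 1, 7, 8, 7, 7, 6, 7, 7, 5, 4]
Step 2: Midrank |d_i| (ties get averaged ranks).
ranks: |4|->2.5, |1|->1, |7|->8, |8|->11, |7|->8, |7|->8, |6|->5, |7|->8, |7|->8, |5|->4, |4|->2.5
Step 3: Attach original signs; sum ranks with positive sign and with negative sign.
W+ = 2.5 + 8 + 8 + 5 + 8 + 2.5 = 34
W- = 1 + 11 + 8 + 8 + 4 = 32
(Check: W+ + W- = 66 should equal n(n+1)/2 = 66.)
Step 4: Test statistic W = min(W+, W-) = 32.
Step 5: Ties in |d|, so use the tie-corrected normal approximation.
        E[W] = n(n+1)/4 = 11*12/4 = 33.
        Tie groups: |d|=4 (t=2), |d|=7 (t=5); sum(t^3 - t) = 126.
        Var[W] = n(n+1)(2n+1)/24 - sum(t^3-t)/48 = 3036/24 - 126/48 = 123.875.
        z = (W - E[W]) / sqrt(Var[W]) = (32 - 33) / 11.1299 = -0.0898.
        Two-sided p = 2*Phi(z) = 0.928408.
Step 6: alpha = 0.05. fail to reject H0.

W+ = 34, W- = 32, W = min = 32, p = 0.928408, fail to reject H0.


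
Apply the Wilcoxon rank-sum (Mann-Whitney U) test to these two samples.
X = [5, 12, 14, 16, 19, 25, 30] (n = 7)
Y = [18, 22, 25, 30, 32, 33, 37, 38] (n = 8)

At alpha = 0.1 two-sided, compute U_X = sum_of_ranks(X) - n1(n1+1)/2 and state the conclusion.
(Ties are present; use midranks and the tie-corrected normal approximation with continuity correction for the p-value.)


Step 1: Combine and sort all 15 observations; assign midranks.
sorted (value, group): (5,X), (12,X), (14,X), (16,X), (18,Y), (19,X), (22,Y), (25,X), (25,Y), (30,X), (30,Y), (32,Y), (33,Y), (37,Y), (38,Y)
ranks: 5->1, 12->2, 14->3, 16->4, 18->5, 19->6, 22->7, 25->8.5, 25->8.5, 30->10.5, 30->10.5, 32->12, 33->13, 37->14, 38->15
Step 2: Rank sum for X: R1 = 1 + 2 + 3 + 4 + 6 + 8.5 + 10.5 = 35.
Step 3: U_X = R1 - n1(n1+1)/2 = 35 - 7*8/2 = 35 - 28 = 7.
       U_Y = n1*n2 - U_X = 56 - 7 = 49.
Step 4: Ties are present, so use the tie-corrected normal approximation (with continuity correction) for the p-value.
Step 5: p-value = 0.017470; compare to alpha = 0.1. reject H0.

U_X = 7, p = 0.017470, reject H0 at alpha = 0.1.


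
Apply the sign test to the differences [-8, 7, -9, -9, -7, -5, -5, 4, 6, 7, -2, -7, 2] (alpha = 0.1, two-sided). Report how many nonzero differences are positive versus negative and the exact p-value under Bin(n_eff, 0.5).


Step 1: Discard zero differences. Original n = 13; n_eff = number of nonzero differences = 13.
Nonzero differences (with sign): -8, +7, -9, -9, -7, -5, -5, +4, +6, +7, -2, -7, +2
Step 2: Count signs: positive = 5, negative = 8.
Step 3: Under H0: P(positive) = 0.5, so the number of positives S ~ Bin(13, 0.5).
Step 4: Two-sided exact p-value = sum of Bin(13,0.5) probabilities at or below the observed probability = 0.581055.
Step 5: alpha = 0.1. fail to reject H0.

n_eff = 13, pos = 5, neg = 8, p = 0.581055, fail to reject H0.


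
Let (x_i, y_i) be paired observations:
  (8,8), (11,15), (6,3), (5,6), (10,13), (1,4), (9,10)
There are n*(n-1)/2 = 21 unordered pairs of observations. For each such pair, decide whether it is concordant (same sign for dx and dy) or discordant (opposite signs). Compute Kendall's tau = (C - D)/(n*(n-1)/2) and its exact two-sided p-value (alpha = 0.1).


Step 1: Enumerate the 21 unordered pairs (i,j) with i<j and classify each by sign(x_j-x_i) * sign(y_j-y_i).
  (1,2):dx=+3,dy=+7->C; (1,3):dx=-2,dy=-5->C; (1,4):dx=-3,dy=-2->C; (1,5):dx=+2,dy=+5->C
  (1,6):dx=-7,dy=-4->C; (1,7):dx=+1,dy=+2->C; (2,3):dx=-5,dy=-12->C; (2,4):dx=-6,dy=-9->C
  (2,5):dx=-1,dy=-2->C; (2,6):dx=-10,dy=-11->C; (2,7):dx=-2,dy=-5->C; (3,4):dx=-1,dy=+3->D
  (3,5):dx=+4,dy=+10->C; (3,6):dx=-5,dy=+1->D; (3,7):dx=+3,dy=+7->C; (4,5):dx=+5,dy=+7->C
  (4,6):dx=-4,dy=-2->C; (4,7):dx=+4,dy=+4->C; (5,6):dx=-9,dy=-9->C; (5,7):dx=-1,dy=-3->C
  (6,7):dx=+8,dy=+6->C
Step 2: C = 19, D = 2, total pairs = 21.
Step 3: tau = (C - D)/(n(n-1)/2) = (19 - 2)/21 = 0.809524.
Step 4: Exact two-sided p-value (enumerate n! = 5040 permutations of y under H0): p = 0.010714.
Step 5: alpha = 0.1. reject H0.

tau_b = 0.8095 (C=19, D=2), p = 0.010714, reject H0.


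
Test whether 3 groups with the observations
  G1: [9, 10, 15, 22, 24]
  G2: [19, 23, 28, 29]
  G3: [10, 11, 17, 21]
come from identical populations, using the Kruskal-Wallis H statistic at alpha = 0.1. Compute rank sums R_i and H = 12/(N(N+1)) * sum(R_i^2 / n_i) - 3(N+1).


Step 1: Combine all N = 13 observations and assign midranks.
sorted (value, group, rank): (9,G1,1), (10,G1,2.5), (10,G3,2.5), (11,G3,4), (15,G1,5), (17,G3,6), (19,G2,7), (21,G3,8), (22,G1,9), (23,G2,10), (24,G1,11), (28,G2,12), (29,G2,13)
Step 2: Sum ranks within each group.
R_1 = 28.5 (n_1 = 5)
R_2 = 42 (n_2 = 4)
R_3 = 20.5 (n_3 = 4)
Step 3: H = 12/(N(N+1)) * sum(R_i^2/n_i) - 3(N+1)
     = 12/(13*14) * (28.5^2/5 + 42^2/4 + 20.5^2/4) - 3*14
     = 0.065934 * 708.513 - 42
     = 4.715110.
Step 4: Ties present; correction factor C = 1 - 6/(13^3 - 13) = 0.997253. Corrected H = 4.715110 / 0.997253 = 4.728099.
Step 5: Under H0, H ~ chi^2(2); p-value = 0.094039.
Step 6: alpha = 0.1. reject H0.

H = 4.7281, df = 2, p = 0.094039, reject H0.


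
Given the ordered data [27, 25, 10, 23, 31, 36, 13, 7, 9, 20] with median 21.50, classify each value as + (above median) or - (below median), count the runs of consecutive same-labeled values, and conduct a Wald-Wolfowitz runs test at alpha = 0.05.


Step 1: Compute median = 21.50; label A = above, B = below.
Labels in order: AABAAABBBB  (n_A = 5, n_B = 5)
Step 2: Count runs R = 4.
Step 3: Under H0 (random ordering), E[R] = 2*n_A*n_B/(n_A+n_B) + 1 = 2*5*5/10 + 1 = 6.0000.
        Var[R] = 2*n_A*n_B*(2*n_A*n_B - n_A - n_B) / ((n_A+n_B)^2 * (n_A+n_B-1)) = 2000/900 = 2.2222.
        SD[R] = 1.4907.
Step 4: Continuity-corrected z = (R + 0.5 - E[R]) / SD[R] = (4 + 0.5 - 6.0000) / 1.4907 = -1.0062.
Step 5: Two-sided p-value via normal approximation = 2*(1 - Phi(|z|)) = 0.314305.
Step 6: alpha = 0.05. fail to reject H0.

R = 4, z = -1.0062, p = 0.314305, fail to reject H0.


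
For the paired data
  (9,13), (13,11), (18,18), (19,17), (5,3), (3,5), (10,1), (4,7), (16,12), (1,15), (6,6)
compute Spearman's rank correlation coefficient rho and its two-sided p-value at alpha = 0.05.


Step 1: Rank x and y separately (midranks; no ties here).
rank(x): 9->6, 13->8, 18->10, 19->11, 5->4, 3->2, 10->7, 4->3, 16->9, 1->1, 6->5
rank(y): 13->8, 11->6, 18->11, 17->10, 3->2, 5->3, 1->1, 7->5, 12->7, 15->9, 6->4
Step 2: d_i = R_x(i) - R_y(i); compute d_i^2.
  (6-8)^2=4, (8-6)^2=4, (10-11)^2=1, (11-10)^2=1, (4-2)^2=4, (2-3)^2=1, (7-1)^2=36, (3-5)^2=4, (9-7)^2=4, (1-9)^2=64, (5-4)^2=1
sum(d^2) = 124.
Step 3: rho = 1 - 6*124 / (11*(11^2 - 1)) = 1 - 744/1320 = 0.436364.
Step 4: Under H0, t = rho * sqrt((n-2)/(1-rho^2)) = 1.4549 ~ t(9).
Step 5: Two-sided p-value from the t-distribution with 9 df = 0.179665.
Step 6: alpha = 0.05. fail to reject H0.

rho = 0.4364, p = 0.179665, fail to reject H0 at alpha = 0.05.


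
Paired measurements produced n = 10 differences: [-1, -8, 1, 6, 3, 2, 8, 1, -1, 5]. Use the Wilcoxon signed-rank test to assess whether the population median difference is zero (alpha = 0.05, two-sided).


Step 1: Drop any zero differences (none here) and take |d_i|.
|d| = [1, 8, 1, 6, 3, 2, 8, 1, 1, 5]
Step 2: Midrank |d_i| (ties get averaged ranks).
ranks: |1|->2.5, |8|->9.5, |1|->2.5, |6|->8, |3|->6, |2|->5, |8|->9.5, |1|->2.5, |1|->2.5, |5|->7
Step 3: Attach original signs; sum ranks with positive sign and with negative sign.
W+ = 2.5 + 8 + 6 + 5 + 9.5 + 2.5 + 7 = 40.5
W- = 2.5 + 9.5 + 2.5 = 14.5
(Check: W+ + W- = 55 should equal n(n+1)/2 = 55.)
Step 4: Test statistic W = min(W+, W-) = 14.5.
Step 5: Ties in |d|, so use the tie-corrected normal approximation.
        E[W] = n(n+1)/4 = 10*11/4 = 27.5.
        Tie groups: |d|=1 (t=4), |d|=8 (t=2); sum(t^3 - t) = 66.
        Var[W] = n(n+1)(2n+1)/24 - sum(t^3-t)/48 = 2310/24 - 66/48 = 94.875.
        z = (W - E[W]) / sqrt(Var[W]) = (14.5 - 27.5) / 9.7404 = -1.3347.
        Two-sided p = 2*Phi(z) = 0.181991.
Step 6: alpha = 0.05. fail to reject H0.

W+ = 40.5, W- = 14.5, W = min = 14.5, p = 0.181991, fail to reject H0.


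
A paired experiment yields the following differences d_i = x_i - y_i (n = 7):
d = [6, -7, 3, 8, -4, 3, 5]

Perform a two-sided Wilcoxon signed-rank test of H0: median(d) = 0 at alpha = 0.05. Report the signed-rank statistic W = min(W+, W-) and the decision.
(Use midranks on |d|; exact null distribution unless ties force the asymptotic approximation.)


Step 1: Drop any zero differences (none here) and take |d_i|.
|d| = [6, 7, 3, 8, 4, 3, 5]
Step 2: Midrank |d_i| (ties get averaged ranks).
ranks: |6|->5, |7|->6, |3|->1.5, |8|->7, |4|->3, |3|->1.5, |5|->4
Step 3: Attach original signs; sum ranks with positive sign and with negative sign.
W+ = 5 + 1.5 + 7 + 1.5 + 4 = 19
W- = 6 + 3 = 9
(Check: W+ + W- = 28 should equal n(n+1)/2 = 28.)
Step 4: Test statistic W = min(W+, W-) = 9.
Step 5: Ties in |d|, so use the tie-corrected normal approximation.
        E[W] = n(n+1)/4 = 7*8/4 = 14.
        Tie groups: |d|=3 (t=2); sum(t^3 - t) = 6.
        Var[W] = n(n+1)(2n+1)/24 - sum(t^3-t)/48 = 840/24 - 6/48 = 34.875.
        z = (W - E[W]) / sqrt(Var[W]) = (9 - 14) / 5.9055 = -0.8467.
        Two-sided p = 2*Phi(z) = 0.397180.
Step 6: alpha = 0.05. fail to reject H0.

W+ = 19, W- = 9, W = min = 9, p = 0.397180, fail to reject H0.


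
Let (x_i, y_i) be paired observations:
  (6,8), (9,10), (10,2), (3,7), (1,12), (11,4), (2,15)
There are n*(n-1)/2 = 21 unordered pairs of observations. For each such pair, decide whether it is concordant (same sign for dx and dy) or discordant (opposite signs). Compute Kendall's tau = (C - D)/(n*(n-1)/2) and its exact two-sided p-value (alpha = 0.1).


Step 1: Enumerate the 21 unordered pairs (i,j) with i<j and classify each by sign(x_j-x_i) * sign(y_j-y_i).
  (1,2):dx=+3,dy=+2->C; (1,3):dx=+4,dy=-6->D; (1,4):dx=-3,dy=-1->C; (1,5):dx=-5,dy=+4->D
  (1,6):dx=+5,dy=-4->D; (1,7):dx=-4,dy=+7->D; (2,3):dx=+1,dy=-8->D; (2,4):dx=-6,dy=-3->C
  (2,5):dx=-8,dy=+2->D; (2,6):dx=+2,dy=-6->D; (2,7):dx=-7,dy=+5->D; (3,4):dx=-7,dy=+5->D
  (3,5):dx=-9,dy=+10->D; (3,6):dx=+1,dy=+2->C; (3,7):dx=-8,dy=+13->D; (4,5):dx=-2,dy=+5->D
  (4,6):dx=+8,dy=-3->D; (4,7):dx=-1,dy=+8->D; (5,6):dx=+10,dy=-8->D; (5,7):dx=+1,dy=+3->C
  (6,7):dx=-9,dy=+11->D
Step 2: C = 5, D = 16, total pairs = 21.
Step 3: tau = (C - D)/(n(n-1)/2) = (5 - 16)/21 = -0.523810.
Step 4: Exact two-sided p-value (enumerate n! = 5040 permutations of y under H0): p = 0.136111.
Step 5: alpha = 0.1. fail to reject H0.

tau_b = -0.5238 (C=5, D=16), p = 0.136111, fail to reject H0.


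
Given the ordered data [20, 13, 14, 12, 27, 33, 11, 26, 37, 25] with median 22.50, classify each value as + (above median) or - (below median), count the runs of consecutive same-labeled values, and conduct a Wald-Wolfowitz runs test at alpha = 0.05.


Step 1: Compute median = 22.50; label A = above, B = below.
Labels in order: BBBBAABAAA  (n_A = 5, n_B = 5)
Step 2: Count runs R = 4.
Step 3: Under H0 (random ordering), E[R] = 2*n_A*n_B/(n_A+n_B) + 1 = 2*5*5/10 + 1 = 6.0000.
        Var[R] = 2*n_A*n_B*(2*n_A*n_B - n_A - n_B) / ((n_A+n_B)^2 * (n_A+n_B-1)) = 2000/900 = 2.2222.
        SD[R] = 1.4907.
Step 4: Continuity-corrected z = (R + 0.5 - E[R]) / SD[R] = (4 + 0.5 - 6.0000) / 1.4907 = -1.0062.
Step 5: Two-sided p-value via normal approximation = 2*(1 - Phi(|z|)) = 0.314305.
Step 6: alpha = 0.05. fail to reject H0.

R = 4, z = -1.0062, p = 0.314305, fail to reject H0.


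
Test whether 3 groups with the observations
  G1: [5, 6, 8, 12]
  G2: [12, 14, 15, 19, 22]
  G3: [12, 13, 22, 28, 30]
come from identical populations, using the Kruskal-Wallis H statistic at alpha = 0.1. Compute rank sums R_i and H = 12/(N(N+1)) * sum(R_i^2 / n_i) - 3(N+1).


Step 1: Combine all N = 14 observations and assign midranks.
sorted (value, group, rank): (5,G1,1), (6,G1,2), (8,G1,3), (12,G1,5), (12,G2,5), (12,G3,5), (13,G3,7), (14,G2,8), (15,G2,9), (19,G2,10), (22,G2,11.5), (22,G3,11.5), (28,G3,13), (30,G3,14)
Step 2: Sum ranks within each group.
R_1 = 11 (n_1 = 4)
R_2 = 43.5 (n_2 = 5)
R_3 = 50.5 (n_3 = 5)
Step 3: H = 12/(N(N+1)) * sum(R_i^2/n_i) - 3(N+1)
     = 12/(14*15) * (11^2/4 + 43.5^2/5 + 50.5^2/5) - 3*15
     = 0.057143 * 918.75 - 45
     = 7.500000.
Step 4: Ties present; correction factor C = 1 - 30/(14^3 - 14) = 0.989011. Corrected H = 7.500000 / 0.989011 = 7.583333.
Step 5: Under H0, H ~ chi^2(2); p-value = 0.022558.
Step 6: alpha = 0.1. reject H0.

H = 7.5833, df = 2, p = 0.022558, reject H0.


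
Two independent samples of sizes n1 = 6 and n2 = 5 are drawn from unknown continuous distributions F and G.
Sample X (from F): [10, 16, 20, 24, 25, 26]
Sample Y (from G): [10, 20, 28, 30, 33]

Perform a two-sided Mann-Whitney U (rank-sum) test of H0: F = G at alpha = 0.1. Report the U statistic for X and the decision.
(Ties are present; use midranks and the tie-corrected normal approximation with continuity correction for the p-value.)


Step 1: Combine and sort all 11 observations; assign midranks.
sorted (value, group): (10,X), (10,Y), (16,X), (20,X), (20,Y), (24,X), (25,X), (26,X), (28,Y), (30,Y), (33,Y)
ranks: 10->1.5, 10->1.5, 16->3, 20->4.5, 20->4.5, 24->6, 25->7, 26->8, 28->9, 30->10, 33->11
Step 2: Rank sum for X: R1 = 1.5 + 3 + 4.5 + 6 + 7 + 8 = 30.
Step 3: U_X = R1 - n1(n1+1)/2 = 30 - 6*7/2 = 30 - 21 = 9.
       U_Y = n1*n2 - U_X = 30 - 9 = 21.
Step 4: Ties are present, so use the tie-corrected normal approximation (with continuity correction) for the p-value.
Step 5: p-value = 0.313093; compare to alpha = 0.1. fail to reject H0.

U_X = 9, p = 0.313093, fail to reject H0 at alpha = 0.1.


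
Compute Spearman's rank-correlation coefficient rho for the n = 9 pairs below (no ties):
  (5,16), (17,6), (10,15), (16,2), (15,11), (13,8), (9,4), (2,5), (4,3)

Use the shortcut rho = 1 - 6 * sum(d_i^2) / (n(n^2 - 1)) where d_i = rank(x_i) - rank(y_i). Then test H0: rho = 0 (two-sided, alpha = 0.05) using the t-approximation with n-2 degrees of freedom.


Step 1: Rank x and y separately (midranks; no ties here).
rank(x): 5->3, 17->9, 10->5, 16->8, 15->7, 13->6, 9->4, 2->1, 4->2
rank(y): 16->9, 6->5, 15->8, 2->1, 11->7, 8->6, 4->3, 5->4, 3->2
Step 2: d_i = R_x(i) - R_y(i); compute d_i^2.
  (3-9)^2=36, (9-5)^2=16, (5-8)^2=9, (8-1)^2=49, (7-7)^2=0, (6-6)^2=0, (4-3)^2=1, (1-4)^2=9, (2-2)^2=0
sum(d^2) = 120.
Step 3: rho = 1 - 6*120 / (9*(9^2 - 1)) = 1 - 720/720 = 0.000000.
Step 4: Under H0, t = rho * sqrt((n-2)/(1-rho^2)) = 0.0000 ~ t(7).
Step 5: Two-sided p-value from the t-distribution with 7 df = 1.000000.
Step 6: alpha = 0.05. fail to reject H0.

rho = 0.0000, p = 1.000000, fail to reject H0 at alpha = 0.05.


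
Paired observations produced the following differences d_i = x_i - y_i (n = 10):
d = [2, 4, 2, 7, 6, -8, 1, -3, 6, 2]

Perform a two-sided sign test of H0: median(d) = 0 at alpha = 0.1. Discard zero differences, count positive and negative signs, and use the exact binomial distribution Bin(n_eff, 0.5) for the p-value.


Step 1: Discard zero differences. Original n = 10; n_eff = number of nonzero differences = 10.
Nonzero differences (with sign): +2, +4, +2, +7, +6, -8, +1, -3, +6, +2
Step 2: Count signs: positive = 8, negative = 2.
Step 3: Under H0: P(positive) = 0.5, so the number of positives S ~ Bin(10, 0.5).
Step 4: Two-sided exact p-value = sum of Bin(10,0.5) probabilities at or below the observed probability = 0.109375.
Step 5: alpha = 0.1. fail to reject H0.

n_eff = 10, pos = 8, neg = 2, p = 0.109375, fail to reject H0.


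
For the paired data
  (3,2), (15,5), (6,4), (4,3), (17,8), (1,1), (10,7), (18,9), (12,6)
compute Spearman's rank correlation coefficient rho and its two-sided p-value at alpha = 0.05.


Step 1: Rank x and y separately (midranks; no ties here).
rank(x): 3->2, 15->7, 6->4, 4->3, 17->8, 1->1, 10->5, 18->9, 12->6
rank(y): 2->2, 5->5, 4->4, 3->3, 8->8, 1->1, 7->7, 9->9, 6->6
Step 2: d_i = R_x(i) - R_y(i); compute d_i^2.
  (2-2)^2=0, (7-5)^2=4, (4-4)^2=0, (3-3)^2=0, (8-8)^2=0, (1-1)^2=0, (5-7)^2=4, (9-9)^2=0, (6-6)^2=0
sum(d^2) = 8.
Step 3: rho = 1 - 6*8 / (9*(9^2 - 1)) = 1 - 48/720 = 0.933333.
Step 4: Under H0, t = rho * sqrt((n-2)/(1-rho^2)) = 6.8783 ~ t(7).
Step 5: Two-sided p-value from the t-distribution with 7 df = 0.000236.
Step 6: alpha = 0.05. reject H0.

rho = 0.9333, p = 0.000236, reject H0 at alpha = 0.05.


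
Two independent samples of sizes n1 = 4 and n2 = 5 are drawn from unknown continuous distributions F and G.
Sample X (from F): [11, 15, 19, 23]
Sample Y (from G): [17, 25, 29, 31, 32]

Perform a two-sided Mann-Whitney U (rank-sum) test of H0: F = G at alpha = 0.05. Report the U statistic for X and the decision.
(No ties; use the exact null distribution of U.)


Step 1: Combine and sort all 9 observations; assign midranks.
sorted (value, group): (11,X), (15,X), (17,Y), (19,X), (23,X), (25,Y), (29,Y), (31,Y), (32,Y)
ranks: 11->1, 15->2, 17->3, 19->4, 23->5, 25->6, 29->7, 31->8, 32->9
Step 2: Rank sum for X: R1 = 1 + 2 + 4 + 5 = 12.
Step 3: U_X = R1 - n1(n1+1)/2 = 12 - 4*5/2 = 12 - 10 = 2.
       U_Y = n1*n2 - U_X = 20 - 2 = 18.
Step 4: No ties, so the exact null distribution of U (based on enumerating the C(9,4) = 126 equally likely rank assignments) gives the two-sided p-value.
Step 5: p-value = 0.063492; compare to alpha = 0.05. fail to reject H0.

U_X = 2, p = 0.063492, fail to reject H0 at alpha = 0.05.


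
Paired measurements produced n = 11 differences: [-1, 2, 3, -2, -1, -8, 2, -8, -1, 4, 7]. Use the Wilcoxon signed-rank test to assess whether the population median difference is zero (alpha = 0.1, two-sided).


Step 1: Drop any zero differences (none here) and take |d_i|.
|d| = [1, 2, 3, 2, 1, 8, 2, 8, 1, 4, 7]
Step 2: Midrank |d_i| (ties get averaged ranks).
ranks: |1|->2, |2|->5, |3|->7, |2|->5, |1|->2, |8|->10.5, |2|->5, |8|->10.5, |1|->2, |4|->8, |7|->9
Step 3: Attach original signs; sum ranks with positive sign and with negative sign.
W+ = 5 + 7 + 5 + 8 + 9 = 34
W- = 2 + 5 + 2 + 10.5 + 10.5 + 2 = 32
(Check: W+ + W- = 66 should equal n(n+1)/2 = 66.)
Step 4: Test statistic W = min(W+, W-) = 32.
Step 5: Ties in |d|, so use the tie-corrected normal approximation.
        E[W] = n(n+1)/4 = 11*12/4 = 33.
        Tie groups: |d|=1 (t=3), |d|=2 (t=3), |d|=8 (t=2); sum(t^3 - t) = 54.
        Var[W] = n(n+1)(2n+1)/24 - sum(t^3-t)/48 = 3036/24 - 54/48 = 125.375.
        z = (W - E[W]) / sqrt(Var[W]) = (32 - 33) / 11.1971 = -0.0893.
        Two-sided p = 2*Phi(z) = 0.928836.
Step 6: alpha = 0.1. fail to reject H0.

W+ = 34, W- = 32, W = min = 32, p = 0.928836, fail to reject H0.


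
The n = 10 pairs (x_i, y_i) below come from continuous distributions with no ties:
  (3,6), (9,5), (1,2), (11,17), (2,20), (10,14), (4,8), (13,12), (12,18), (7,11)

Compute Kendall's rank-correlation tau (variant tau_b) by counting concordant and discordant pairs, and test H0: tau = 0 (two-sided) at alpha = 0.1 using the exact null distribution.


Step 1: Enumerate the 45 unordered pairs (i,j) with i<j and classify each by sign(x_j-x_i) * sign(y_j-y_i).
  (1,2):dx=+6,dy=-1->D; (1,3):dx=-2,dy=-4->C; (1,4):dx=+8,dy=+11->C; (1,5):dx=-1,dy=+14->D
  (1,6):dx=+7,dy=+8->C; (1,7):dx=+1,dy=+2->C; (1,8):dx=+10,dy=+6->C; (1,9):dx=+9,dy=+12->C
  (1,10):dx=+4,dy=+5->C; (2,3):dx=-8,dy=-3->C; (2,4):dx=+2,dy=+12->C; (2,5):dx=-7,dy=+15->D
  (2,6):dx=+1,dy=+9->C; (2,7):dx=-5,dy=+3->D; (2,8):dx=+4,dy=+7->C; (2,9):dx=+3,dy=+13->C
  (2,10):dx=-2,dy=+6->D; (3,4):dx=+10,dy=+15->C; (3,5):dx=+1,dy=+18->C; (3,6):dx=+9,dy=+12->C
  (3,7):dx=+3,dy=+6->C; (3,8):dx=+12,dy=+10->C; (3,9):dx=+11,dy=+16->C; (3,10):dx=+6,dy=+9->C
  (4,5):dx=-9,dy=+3->D; (4,6):dx=-1,dy=-3->C; (4,7):dx=-7,dy=-9->C; (4,8):dx=+2,dy=-5->D
  (4,9):dx=+1,dy=+1->C; (4,10):dx=-4,dy=-6->C; (5,6):dx=+8,dy=-6->D; (5,7):dx=+2,dy=-12->D
  (5,8):dx=+11,dy=-8->D; (5,9):dx=+10,dy=-2->D; (5,10):dx=+5,dy=-9->D; (6,7):dx=-6,dy=-6->C
  (6,8):dx=+3,dy=-2->D; (6,9):dx=+2,dy=+4->C; (6,10):dx=-3,dy=-3->C; (7,8):dx=+9,dy=+4->C
  (7,9):dx=+8,dy=+10->C; (7,10):dx=+3,dy=+3->C; (8,9):dx=-1,dy=+6->D; (8,10):dx=-6,dy=-1->C
  (9,10):dx=-5,dy=-7->C
Step 2: C = 31, D = 14, total pairs = 45.
Step 3: tau = (C - D)/(n(n-1)/2) = (31 - 14)/45 = 0.377778.
Step 4: Exact two-sided p-value (enumerate n! = 3628800 permutations of y under H0): p = 0.155742.
Step 5: alpha = 0.1. fail to reject H0.

tau_b = 0.3778 (C=31, D=14), p = 0.155742, fail to reject H0.


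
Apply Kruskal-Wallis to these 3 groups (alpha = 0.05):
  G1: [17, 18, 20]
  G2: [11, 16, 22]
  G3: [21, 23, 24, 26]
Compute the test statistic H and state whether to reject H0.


Step 1: Combine all N = 10 observations and assign midranks.
sorted (value, group, rank): (11,G2,1), (16,G2,2), (17,G1,3), (18,G1,4), (20,G1,5), (21,G3,6), (22,G2,7), (23,G3,8), (24,G3,9), (26,G3,10)
Step 2: Sum ranks within each group.
R_1 = 12 (n_1 = 3)
R_2 = 10 (n_2 = 3)
R_3 = 33 (n_3 = 4)
Step 3: H = 12/(N(N+1)) * sum(R_i^2/n_i) - 3(N+1)
     = 12/(10*11) * (12^2/3 + 10^2/3 + 33^2/4) - 3*11
     = 0.109091 * 353.583 - 33
     = 5.572727.
Step 4: No ties, so H is used without correction.
Step 5: Under H0, H ~ chi^2(2); p-value = 0.061645.
Step 6: alpha = 0.05. fail to reject H0.

H = 5.5727, df = 2, p = 0.061645, fail to reject H0.


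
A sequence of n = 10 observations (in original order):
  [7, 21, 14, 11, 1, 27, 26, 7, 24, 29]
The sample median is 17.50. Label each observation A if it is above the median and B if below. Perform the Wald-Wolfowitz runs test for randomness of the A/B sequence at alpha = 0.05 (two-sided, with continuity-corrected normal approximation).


Step 1: Compute median = 17.50; label A = above, B = below.
Labels in order: BABBBAABAA  (n_A = 5, n_B = 5)
Step 2: Count runs R = 6.
Step 3: Under H0 (random ordering), E[R] = 2*n_A*n_B/(n_A+n_B) + 1 = 2*5*5/10 + 1 = 6.0000.
        Var[R] = 2*n_A*n_B*(2*n_A*n_B - n_A - n_B) / ((n_A+n_B)^2 * (n_A+n_B-1)) = 2000/900 = 2.2222.
        SD[R] = 1.4907.
Step 4: R = E[R], so z = 0 with no continuity correction.
Step 5: Two-sided p-value via normal approximation = 2*(1 - Phi(|z|)) = 1.000000.
Step 6: alpha = 0.05. fail to reject H0.

R = 6, z = 0.0000, p = 1.000000, fail to reject H0.


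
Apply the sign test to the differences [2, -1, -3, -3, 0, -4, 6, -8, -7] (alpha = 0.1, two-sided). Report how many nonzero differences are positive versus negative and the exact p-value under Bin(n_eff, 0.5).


Step 1: Discard zero differences. Original n = 9; n_eff = number of nonzero differences = 8.
Nonzero differences (with sign): +2, -1, -3, -3, -4, +6, -8, -7
Step 2: Count signs: positive = 2, negative = 6.
Step 3: Under H0: P(positive) = 0.5, so the number of positives S ~ Bin(8, 0.5).
Step 4: Two-sided exact p-value = sum of Bin(8,0.5) probabilities at or below the observed probability = 0.289062.
Step 5: alpha = 0.1. fail to reject H0.

n_eff = 8, pos = 2, neg = 6, p = 0.289062, fail to reject H0.


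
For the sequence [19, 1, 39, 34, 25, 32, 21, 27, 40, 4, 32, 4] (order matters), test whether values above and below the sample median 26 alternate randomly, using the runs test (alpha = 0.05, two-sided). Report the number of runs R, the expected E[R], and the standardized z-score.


Step 1: Compute median = 26; label A = above, B = below.
Labels in order: BBAABABAABAB  (n_A = 6, n_B = 6)
Step 2: Count runs R = 9.
Step 3: Under H0 (random ordering), E[R] = 2*n_A*n_B/(n_A+n_B) + 1 = 2*6*6/12 + 1 = 7.0000.
        Var[R] = 2*n_A*n_B*(2*n_A*n_B - n_A - n_B) / ((n_A+n_B)^2 * (n_A+n_B-1)) = 4320/1584 = 2.7273.
        SD[R] = 1.6514.
Step 4: Continuity-corrected z = (R - 0.5 - E[R]) / SD[R] = (9 - 0.5 - 7.0000) / 1.6514 = 0.9083.
Step 5: Two-sided p-value via normal approximation = 2*(1 - Phi(|z|)) = 0.363722.
Step 6: alpha = 0.05. fail to reject H0.

R = 9, z = 0.9083, p = 0.363722, fail to reject H0.


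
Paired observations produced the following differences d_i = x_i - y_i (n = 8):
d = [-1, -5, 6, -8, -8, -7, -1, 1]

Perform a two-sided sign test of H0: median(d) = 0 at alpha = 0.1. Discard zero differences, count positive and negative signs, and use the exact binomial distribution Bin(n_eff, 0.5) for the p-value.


Step 1: Discard zero differences. Original n = 8; n_eff = number of nonzero differences = 8.
Nonzero differences (with sign): -1, -5, +6, -8, -8, -7, -1, +1
Step 2: Count signs: positive = 2, negative = 6.
Step 3: Under H0: P(positive) = 0.5, so the number of positives S ~ Bin(8, 0.5).
Step 4: Two-sided exact p-value = sum of Bin(8,0.5) probabilities at or below the observed probability = 0.289062.
Step 5: alpha = 0.1. fail to reject H0.

n_eff = 8, pos = 2, neg = 6, p = 0.289062, fail to reject H0.


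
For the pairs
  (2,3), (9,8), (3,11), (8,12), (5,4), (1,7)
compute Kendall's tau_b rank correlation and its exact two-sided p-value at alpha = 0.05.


Step 1: Enumerate the 15 unordered pairs (i,j) with i<j and classify each by sign(x_j-x_i) * sign(y_j-y_i).
  (1,2):dx=+7,dy=+5->C; (1,3):dx=+1,dy=+8->C; (1,4):dx=+6,dy=+9->C; (1,5):dx=+3,dy=+1->C
  (1,6):dx=-1,dy=+4->D; (2,3):dx=-6,dy=+3->D; (2,4):dx=-1,dy=+4->D; (2,5):dx=-4,dy=-4->C
  (2,6):dx=-8,dy=-1->C; (3,4):dx=+5,dy=+1->C; (3,5):dx=+2,dy=-7->D; (3,6):dx=-2,dy=-4->C
  (4,5):dx=-3,dy=-8->C; (4,6):dx=-7,dy=-5->C; (5,6):dx=-4,dy=+3->D
Step 2: C = 10, D = 5, total pairs = 15.
Step 3: tau = (C - D)/(n(n-1)/2) = (10 - 5)/15 = 0.333333.
Step 4: Exact two-sided p-value (enumerate n! = 720 permutations of y under H0): p = 0.469444.
Step 5: alpha = 0.05. fail to reject H0.

tau_b = 0.3333 (C=10, D=5), p = 0.469444, fail to reject H0.


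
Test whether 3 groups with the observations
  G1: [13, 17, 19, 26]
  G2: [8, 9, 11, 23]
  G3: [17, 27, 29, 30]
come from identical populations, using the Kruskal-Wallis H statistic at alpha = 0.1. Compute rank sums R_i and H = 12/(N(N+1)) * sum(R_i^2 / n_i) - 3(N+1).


Step 1: Combine all N = 12 observations and assign midranks.
sorted (value, group, rank): (8,G2,1), (9,G2,2), (11,G2,3), (13,G1,4), (17,G1,5.5), (17,G3,5.5), (19,G1,7), (23,G2,8), (26,G1,9), (27,G3,10), (29,G3,11), (30,G3,12)
Step 2: Sum ranks within each group.
R_1 = 25.5 (n_1 = 4)
R_2 = 14 (n_2 = 4)
R_3 = 38.5 (n_3 = 4)
Step 3: H = 12/(N(N+1)) * sum(R_i^2/n_i) - 3(N+1)
     = 12/(12*13) * (25.5^2/4 + 14^2/4 + 38.5^2/4) - 3*13
     = 0.076923 * 582.125 - 39
     = 5.778846.
Step 4: Ties present; correction factor C = 1 - 6/(12^3 - 12) = 0.996503. Corrected H = 5.778846 / 0.996503 = 5.799123.
Step 5: Under H0, H ~ chi^2(2); p-value = 0.055047.
Step 6: alpha = 0.1. reject H0.

H = 5.7991, df = 2, p = 0.055047, reject H0.


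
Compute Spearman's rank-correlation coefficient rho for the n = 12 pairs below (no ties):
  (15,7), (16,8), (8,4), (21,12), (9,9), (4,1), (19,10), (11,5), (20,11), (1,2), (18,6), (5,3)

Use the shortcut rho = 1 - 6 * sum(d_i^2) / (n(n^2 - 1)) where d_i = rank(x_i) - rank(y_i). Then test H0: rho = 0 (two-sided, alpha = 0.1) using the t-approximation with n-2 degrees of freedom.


Step 1: Rank x and y separately (midranks; no ties here).
rank(x): 15->7, 16->8, 8->4, 21->12, 9->5, 4->2, 19->10, 11->6, 20->11, 1->1, 18->9, 5->3
rank(y): 7->7, 8->8, 4->4, 12->12, 9->9, 1->1, 10->10, 5->5, 11->11, 2->2, 6->6, 3->3
Step 2: d_i = R_x(i) - R_y(i); compute d_i^2.
  (7-7)^2=0, (8-8)^2=0, (4-4)^2=0, (12-12)^2=0, (5-9)^2=16, (2-1)^2=1, (10-10)^2=0, (6-5)^2=1, (11-11)^2=0, (1-2)^2=1, (9-6)^2=9, (3-3)^2=0
sum(d^2) = 28.
Step 3: rho = 1 - 6*28 / (12*(12^2 - 1)) = 1 - 168/1716 = 0.902098.
Step 4: Under H0, t = rho * sqrt((n-2)/(1-rho^2)) = 6.6106 ~ t(10).
Step 5: Two-sided p-value from the t-distribution with 10 df = 0.000060.
Step 6: alpha = 0.1. reject H0.

rho = 0.9021, p = 0.000060, reject H0 at alpha = 0.1.
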